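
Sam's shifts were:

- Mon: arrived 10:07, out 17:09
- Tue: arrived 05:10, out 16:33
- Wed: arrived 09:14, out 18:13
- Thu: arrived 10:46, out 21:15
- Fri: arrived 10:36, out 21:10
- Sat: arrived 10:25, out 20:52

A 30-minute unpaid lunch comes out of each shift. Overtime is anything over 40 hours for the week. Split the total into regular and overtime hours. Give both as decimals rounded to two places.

Regular 40.00 hours, overtime 15.90 hours

Mon: 10:07–17:09 = 7 h 2 min; less 30 min break → 6 h 32 min
Tue: 05:10–16:33 = 11 h 23 min; less 30 min break → 10 h 53 min
Wed: 09:14–18:13 = 8 h 59 min; less 30 min break → 8 h 29 min
Thu: 10:46–21:15 = 10 h 29 min; less 30 min break → 9 h 59 min
Fri: 10:36–21:10 = 10 h 34 min; less 30 min break → 10 h 4 min
Sat: 10:25–20:52 = 10 h 27 min; less 30 min break → 9 h 57 min
Total worked: 55 h 54 min = 55.90 h.
Threshold 40 h → overtime 15 h 54 min, regular 40 h 0 min.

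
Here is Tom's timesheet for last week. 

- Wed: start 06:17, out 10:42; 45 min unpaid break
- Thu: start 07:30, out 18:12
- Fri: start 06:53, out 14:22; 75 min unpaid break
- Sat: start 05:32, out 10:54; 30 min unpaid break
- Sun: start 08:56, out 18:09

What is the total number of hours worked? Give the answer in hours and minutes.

34 h 41 min

Wed: 06:17–10:42 = 4 h 25 min; less 45 min break → 3 h 40 min
Thu: 07:30–18:12 = 10 h 42 min
Fri: 06:53–14:22 = 7 h 29 min; less 75 min break → 6 h 14 min
Sat: 05:32–10:54 = 5 h 22 min; less 30 min break → 4 h 52 min
Sun: 08:56–18:09 = 9 h 13 min
Total: 3 h 40 min + 10 h 42 min + 6 h 14 min + 4 h 52 min + 9 h 13 min = 34 h 41 min.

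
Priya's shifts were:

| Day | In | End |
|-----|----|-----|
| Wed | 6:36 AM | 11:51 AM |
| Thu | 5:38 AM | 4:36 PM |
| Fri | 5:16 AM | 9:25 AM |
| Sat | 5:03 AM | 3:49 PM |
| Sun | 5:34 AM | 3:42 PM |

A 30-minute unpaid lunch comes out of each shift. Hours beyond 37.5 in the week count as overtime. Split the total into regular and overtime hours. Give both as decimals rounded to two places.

Wed: 6:36 AM–11:51 AM = 5 h 15 min; less 30 min break → 4 h 45 min
Thu: 5:38 AM–4:36 PM = 10 h 58 min; less 30 min break → 10 h 28 min
Fri: 5:16 AM–9:25 AM = 4 h 9 min; less 30 min break → 3 h 39 min
Sat: 5:03 AM–3:49 PM = 10 h 46 min; less 30 min break → 10 h 16 min
Sun: 5:34 AM–3:42 PM = 10 h 8 min; less 30 min break → 9 h 38 min
Total worked: 38 h 46 min = 38.77 h.
Threshold 37.5 h → overtime 1 h 16 min, regular 37 h 30 min.

Regular 37.50 hours, overtime 1.27 hours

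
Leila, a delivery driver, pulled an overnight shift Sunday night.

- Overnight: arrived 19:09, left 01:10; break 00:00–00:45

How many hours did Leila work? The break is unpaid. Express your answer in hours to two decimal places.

Overnight: 19:09 → midnight = 4 h 51 min; midnight → 01:10 = 1 h 10 min; span 6 h 1 min; less 45 min break → 5 h 16 min

5.27 hours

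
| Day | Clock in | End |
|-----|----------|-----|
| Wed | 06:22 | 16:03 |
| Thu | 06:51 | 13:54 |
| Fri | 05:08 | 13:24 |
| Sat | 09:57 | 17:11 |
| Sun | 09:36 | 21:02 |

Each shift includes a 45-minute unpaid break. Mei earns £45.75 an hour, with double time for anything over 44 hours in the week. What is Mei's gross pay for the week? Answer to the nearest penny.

Wed: 06:22–16:03 = 9 h 41 min; less 45 min break → 8 h 56 min
Thu: 06:51–13:54 = 7 h 3 min; less 45 min break → 6 h 18 min
Fri: 05:08–13:24 = 8 h 16 min; less 45 min break → 7 h 31 min
Sat: 09:57–17:11 = 7 h 14 min; less 45 min break → 6 h 29 min
Sun: 09:36–21:02 = 11 h 26 min; less 45 min break → 10 h 41 min
Total worked: 39 h 55 min = 2395 min.
Regular 39 h 55 min = 2395 min at £45.75/h; overtime 0 h 0 min = 0 min at £91.50/h.
Pay = (2395 × £45.75 + 0 × £91.50) ÷ 60 = £1826.19.

£1826.19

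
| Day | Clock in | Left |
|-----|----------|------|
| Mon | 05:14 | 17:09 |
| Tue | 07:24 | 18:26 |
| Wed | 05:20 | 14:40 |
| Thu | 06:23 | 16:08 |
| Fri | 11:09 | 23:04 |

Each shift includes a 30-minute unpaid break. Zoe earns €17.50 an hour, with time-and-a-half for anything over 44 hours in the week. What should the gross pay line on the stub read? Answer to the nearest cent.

€965.56

Mon: 05:14–17:09 = 11 h 55 min; less 30 min break → 11 h 25 min
Tue: 07:24–18:26 = 11 h 2 min; less 30 min break → 10 h 32 min
Wed: 05:20–14:40 = 9 h 20 min; less 30 min break → 8 h 50 min
Thu: 06:23–16:08 = 9 h 45 min; less 30 min break → 9 h 15 min
Fri: 11:09–23:04 = 11 h 55 min; less 30 min break → 11 h 25 min
Total worked: 51 h 27 min = 3087 min.
Regular 44 h 0 min = 2640 min at €17.50/h; overtime 7 h 27 min = 447 min at €26.25/h.
Pay = (2640 × €17.50 + 447 × €26.25) ÷ 60 = €965.56.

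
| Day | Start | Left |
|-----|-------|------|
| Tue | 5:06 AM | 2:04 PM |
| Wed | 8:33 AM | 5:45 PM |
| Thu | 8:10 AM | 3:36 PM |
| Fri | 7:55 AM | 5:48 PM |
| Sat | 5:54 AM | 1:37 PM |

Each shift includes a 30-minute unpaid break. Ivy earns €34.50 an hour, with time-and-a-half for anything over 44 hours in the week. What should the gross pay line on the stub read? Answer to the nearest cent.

Tue: 5:06 AM–2:04 PM = 8 h 58 min; less 30 min break → 8 h 28 min
Wed: 8:33 AM–5:45 PM = 9 h 12 min; less 30 min break → 8 h 42 min
Thu: 8:10 AM–3:36 PM = 7 h 26 min; less 30 min break → 6 h 56 min
Fri: 7:55 AM–5:48 PM = 9 h 53 min; less 30 min break → 9 h 23 min
Sat: 5:54 AM–1:37 PM = 7 h 43 min; less 30 min break → 7 h 13 min
Total worked: 40 h 42 min = 2442 min.
Regular 40 h 42 min = 2442 min at €34.50/h; overtime 0 h 0 min = 0 min at €51.75/h.
Pay = (2442 × €34.50 + 0 × €51.75) ÷ 60 = €1404.15.

€1404.15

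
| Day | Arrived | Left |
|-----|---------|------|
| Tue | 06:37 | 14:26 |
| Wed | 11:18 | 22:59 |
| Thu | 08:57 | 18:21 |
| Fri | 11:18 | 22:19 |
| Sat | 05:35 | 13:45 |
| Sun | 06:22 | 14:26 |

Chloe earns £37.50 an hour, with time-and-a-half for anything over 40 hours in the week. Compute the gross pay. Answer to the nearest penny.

Tue: 06:37–14:26 = 7 h 49 min
Wed: 11:18–22:59 = 11 h 41 min
Thu: 08:57–18:21 = 9 h 24 min
Fri: 11:18–22:19 = 11 h 1 min
Sat: 05:35–13:45 = 8 h 10 min
Sun: 06:22–14:26 = 8 h 4 min
Total worked: 56 h 9 min = 3369 min.
Regular 40 h 0 min = 2400 min at £37.50/h; overtime 16 h 9 min = 969 min at £56.25/h.
Pay = (2400 × £37.50 + 969 × £56.25) ÷ 60 = £2408.44.

£2408.44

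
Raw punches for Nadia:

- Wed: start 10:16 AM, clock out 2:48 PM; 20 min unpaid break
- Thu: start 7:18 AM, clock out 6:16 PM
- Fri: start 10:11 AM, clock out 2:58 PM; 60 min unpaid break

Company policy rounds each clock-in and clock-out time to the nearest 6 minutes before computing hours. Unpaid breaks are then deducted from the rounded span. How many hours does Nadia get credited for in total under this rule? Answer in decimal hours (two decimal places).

18.97 hours

Wed: in 10:16 AM→10:18 AM, out 2:48 PM→2:48 PM; 4 h 30 min − 20 min = 4 h 10 min
Thu: in 7:18 AM→7:18 AM, out 6:16 PM→6:18 PM; 11 h 0 min
Fri: in 10:11 AM→10:12 AM, out 2:58 PM→3:00 PM; 4 h 48 min − 60 min = 3 h 48 min
Total credited: 18 h 58 min.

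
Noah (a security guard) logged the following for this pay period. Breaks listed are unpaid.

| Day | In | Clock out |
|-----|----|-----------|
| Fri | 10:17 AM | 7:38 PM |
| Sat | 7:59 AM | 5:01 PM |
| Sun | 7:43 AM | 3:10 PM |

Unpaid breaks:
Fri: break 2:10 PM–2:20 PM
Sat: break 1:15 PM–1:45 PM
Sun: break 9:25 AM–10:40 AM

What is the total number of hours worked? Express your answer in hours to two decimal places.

Fri: 10:17 AM–7:38 PM = 9 h 21 min; less 10 min break → 9 h 11 min
Sat: 7:59 AM–5:01 PM = 9 h 2 min; less 30 min break → 8 h 32 min
Sun: 7:43 AM–3:10 PM = 7 h 27 min; less 75 min break → 6 h 12 min
Total: 9 h 11 min + 8 h 32 min + 6 h 12 min = 23 h 55 min.

23.92 hours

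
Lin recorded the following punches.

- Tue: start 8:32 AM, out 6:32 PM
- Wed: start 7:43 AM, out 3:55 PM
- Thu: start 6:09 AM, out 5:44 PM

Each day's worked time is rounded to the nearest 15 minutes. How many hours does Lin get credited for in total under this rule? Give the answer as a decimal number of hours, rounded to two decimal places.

Tue: 8:32 AM–6:32 PM = 10 h 0 min → rounds to 10 h 0 min
Wed: 7:43 AM–3:55 PM = 8 h 12 min → rounds to 8 h 15 min
Thu: 6:09 AM–5:44 PM = 11 h 35 min → rounds to 11 h 30 min
Total credited: 29 h 45 min.

29.75 hours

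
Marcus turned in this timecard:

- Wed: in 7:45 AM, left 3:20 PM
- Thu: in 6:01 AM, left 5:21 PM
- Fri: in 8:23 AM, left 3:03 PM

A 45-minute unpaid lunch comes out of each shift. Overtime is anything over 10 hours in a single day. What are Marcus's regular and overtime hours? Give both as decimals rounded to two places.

Wed: 7:45 AM–3:20 PM = 7 h 35 min; less 45 min break → 6 h 50 min
Thu: 6:01 AM–5:21 PM = 11 h 20 min; less 45 min break → 10 h 35 min
Fri: 8:23 AM–3:03 PM = 6 h 40 min; less 45 min break → 5 h 55 min
Wed reg 6 h 50 min / OT 0 h 0 min; Thu reg 10 h 0 min / OT 0 h 35 min; Fri reg 5 h 55 min / OT 0 h 0 min.
Totals: regular 22 h 45 min, overtime 0 h 35 min.

Regular 22.75 hours, overtime 0.58 hours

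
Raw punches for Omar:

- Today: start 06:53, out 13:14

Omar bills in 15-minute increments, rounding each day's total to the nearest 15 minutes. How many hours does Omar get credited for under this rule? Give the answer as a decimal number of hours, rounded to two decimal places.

Today: 06:53–13:14 = 6 h 21 min → rounds to 6 h 15 min

6.25 hours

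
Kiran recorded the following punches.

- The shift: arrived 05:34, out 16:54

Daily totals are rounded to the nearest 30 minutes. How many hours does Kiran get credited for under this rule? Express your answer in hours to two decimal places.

The shift: 05:34–16:54 = 11 h 20 min → rounds to 11 h 30 min

11.50 hours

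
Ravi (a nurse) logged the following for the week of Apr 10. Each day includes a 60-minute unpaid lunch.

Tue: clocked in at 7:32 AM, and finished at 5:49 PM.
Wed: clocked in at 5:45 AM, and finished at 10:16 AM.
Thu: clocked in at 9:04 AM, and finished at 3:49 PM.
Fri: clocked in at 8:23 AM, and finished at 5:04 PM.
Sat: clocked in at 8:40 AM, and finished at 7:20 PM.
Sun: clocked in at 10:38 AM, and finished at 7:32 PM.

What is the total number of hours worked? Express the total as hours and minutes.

43 h 48 min

Tue: 7:32 AM–5:49 PM = 10 h 17 min; less 60 min break → 9 h 17 min
Wed: 5:45 AM–10:16 AM = 4 h 31 min; less 60 min break → 3 h 31 min
Thu: 9:04 AM–3:49 PM = 6 h 45 min; less 60 min break → 5 h 45 min
Fri: 8:23 AM–5:04 PM = 8 h 41 min; less 60 min break → 7 h 41 min
Sat: 8:40 AM–7:20 PM = 10 h 40 min; less 60 min break → 9 h 40 min
Sun: 10:38 AM–7:32 PM = 8 h 54 min; less 60 min break → 7 h 54 min
Total: 9 h 17 min + 3 h 31 min + 5 h 45 min + 7 h 41 min + 9 h 40 min + 7 h 54 min = 43 h 48 min.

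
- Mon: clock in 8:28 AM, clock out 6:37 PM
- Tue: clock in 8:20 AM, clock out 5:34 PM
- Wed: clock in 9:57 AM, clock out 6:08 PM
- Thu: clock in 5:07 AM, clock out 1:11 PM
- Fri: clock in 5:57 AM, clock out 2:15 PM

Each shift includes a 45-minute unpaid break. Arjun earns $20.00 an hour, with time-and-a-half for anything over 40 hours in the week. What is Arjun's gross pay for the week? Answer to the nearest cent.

$805.50

Mon: 8:28 AM–6:37 PM = 10 h 9 min; less 45 min break → 9 h 24 min
Tue: 8:20 AM–5:34 PM = 9 h 14 min; less 45 min break → 8 h 29 min
Wed: 9:57 AM–6:08 PM = 8 h 11 min; less 45 min break → 7 h 26 min
Thu: 5:07 AM–1:11 PM = 8 h 4 min; less 45 min break → 7 h 19 min
Fri: 5:57 AM–2:15 PM = 8 h 18 min; less 45 min break → 7 h 33 min
Total worked: 40 h 11 min = 2411 min.
Regular 40 h 0 min = 2400 min at $20.00/h; overtime 0 h 11 min = 11 min at $30.00/h.
Pay = (2400 × $20.00 + 11 × $30.00) ÷ 60 = $805.50.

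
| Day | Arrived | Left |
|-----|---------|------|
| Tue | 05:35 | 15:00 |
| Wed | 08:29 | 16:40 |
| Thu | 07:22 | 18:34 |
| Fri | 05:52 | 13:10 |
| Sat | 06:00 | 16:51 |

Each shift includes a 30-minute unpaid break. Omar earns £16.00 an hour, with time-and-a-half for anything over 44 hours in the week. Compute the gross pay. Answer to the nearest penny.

£714.80

Tue: 05:35–15:00 = 9 h 25 min; less 30 min break → 8 h 55 min
Wed: 08:29–16:40 = 8 h 11 min; less 30 min break → 7 h 41 min
Thu: 07:22–18:34 = 11 h 12 min; less 30 min break → 10 h 42 min
Fri: 05:52–13:10 = 7 h 18 min; less 30 min break → 6 h 48 min
Sat: 06:00–16:51 = 10 h 51 min; less 30 min break → 10 h 21 min
Total worked: 44 h 27 min = 2667 min.
Regular 44 h 0 min = 2640 min at £16.00/h; overtime 0 h 27 min = 27 min at £24.00/h.
Pay = (2640 × £16.00 + 27 × £24.00) ÷ 60 = £714.80.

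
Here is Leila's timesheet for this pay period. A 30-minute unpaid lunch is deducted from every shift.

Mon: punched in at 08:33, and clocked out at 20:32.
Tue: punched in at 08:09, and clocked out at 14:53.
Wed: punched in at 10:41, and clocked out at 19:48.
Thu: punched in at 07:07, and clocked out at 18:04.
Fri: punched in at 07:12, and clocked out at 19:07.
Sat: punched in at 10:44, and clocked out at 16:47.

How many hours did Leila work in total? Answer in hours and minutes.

Mon: 08:33–20:32 = 11 h 59 min; less 30 min break → 11 h 29 min
Tue: 08:09–14:53 = 6 h 44 min; less 30 min break → 6 h 14 min
Wed: 10:41–19:48 = 9 h 7 min; less 30 min break → 8 h 37 min
Thu: 07:07–18:04 = 10 h 57 min; less 30 min break → 10 h 27 min
Fri: 07:12–19:07 = 11 h 55 min; less 30 min break → 11 h 25 min
Sat: 10:44–16:47 = 6 h 3 min; less 30 min break → 5 h 33 min
Total: 11 h 29 min + 6 h 14 min + 8 h 37 min + 10 h 27 min + 11 h 25 min + 5 h 33 min = 53 h 45 min.

53 h 45 min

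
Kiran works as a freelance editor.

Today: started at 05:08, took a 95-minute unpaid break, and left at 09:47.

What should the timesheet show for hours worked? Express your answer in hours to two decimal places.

3.07 hours

Today: 05:08–09:47 = 4 h 39 min; less 95 min break → 3 h 4 min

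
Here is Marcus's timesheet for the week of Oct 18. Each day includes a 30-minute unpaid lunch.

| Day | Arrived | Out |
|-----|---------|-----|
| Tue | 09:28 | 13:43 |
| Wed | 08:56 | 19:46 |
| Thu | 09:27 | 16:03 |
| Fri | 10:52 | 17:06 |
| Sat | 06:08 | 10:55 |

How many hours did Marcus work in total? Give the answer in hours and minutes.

30 h 12 min

Tue: 09:28–13:43 = 4 h 15 min; less 30 min break → 3 h 45 min
Wed: 08:56–19:46 = 10 h 50 min; less 30 min break → 10 h 20 min
Thu: 09:27–16:03 = 6 h 36 min; less 30 min break → 6 h 6 min
Fri: 10:52–17:06 = 6 h 14 min; less 30 min break → 5 h 44 min
Sat: 06:08–10:55 = 4 h 47 min; less 30 min break → 4 h 17 min
Total: 3 h 45 min + 10 h 20 min + 6 h 6 min + 5 h 44 min + 4 h 17 min = 30 h 12 min.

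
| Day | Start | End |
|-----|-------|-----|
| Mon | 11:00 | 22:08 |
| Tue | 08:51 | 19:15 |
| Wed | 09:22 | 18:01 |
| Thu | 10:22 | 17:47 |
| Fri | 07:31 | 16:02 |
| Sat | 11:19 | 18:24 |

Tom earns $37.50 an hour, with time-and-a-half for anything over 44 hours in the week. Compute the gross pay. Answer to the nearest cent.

Mon: 11:00–22:08 = 11 h 8 min
Tue: 08:51–19:15 = 10 h 24 min
Wed: 09:22–18:01 = 8 h 39 min
Thu: 10:22–17:47 = 7 h 25 min
Fri: 07:31–16:02 = 8 h 31 min
Sat: 11:19–18:24 = 7 h 5 min
Total worked: 53 h 12 min = 3192 min.
Regular 44 h 0 min = 2640 min at $37.50/h; overtime 9 h 12 min = 552 min at $56.25/h.
Pay = (2640 × $37.50 + 552 × $56.25) ÷ 60 = $2167.50.

$2167.50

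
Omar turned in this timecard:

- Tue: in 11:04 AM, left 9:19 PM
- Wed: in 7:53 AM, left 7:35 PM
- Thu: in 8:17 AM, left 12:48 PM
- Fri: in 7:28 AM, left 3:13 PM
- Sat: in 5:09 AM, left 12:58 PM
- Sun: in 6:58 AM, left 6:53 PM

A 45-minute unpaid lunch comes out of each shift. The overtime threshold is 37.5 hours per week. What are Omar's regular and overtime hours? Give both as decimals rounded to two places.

Tue: 11:04 AM–9:19 PM = 10 h 15 min; less 45 min break → 9 h 30 min
Wed: 7:53 AM–7:35 PM = 11 h 42 min; less 45 min break → 10 h 57 min
Thu: 8:17 AM–12:48 PM = 4 h 31 min; less 45 min break → 3 h 46 min
Fri: 7:28 AM–3:13 PM = 7 h 45 min; less 45 min break → 7 h 0 min
Sat: 5:09 AM–12:58 PM = 7 h 49 min; less 45 min break → 7 h 4 min
Sun: 6:58 AM–6:53 PM = 11 h 55 min; less 45 min break → 11 h 10 min
Total worked: 49 h 27 min = 49.45 h.
Threshold 37.5 h → overtime 11 h 57 min, regular 37 h 30 min.

Regular 37.50 hours, overtime 11.95 hours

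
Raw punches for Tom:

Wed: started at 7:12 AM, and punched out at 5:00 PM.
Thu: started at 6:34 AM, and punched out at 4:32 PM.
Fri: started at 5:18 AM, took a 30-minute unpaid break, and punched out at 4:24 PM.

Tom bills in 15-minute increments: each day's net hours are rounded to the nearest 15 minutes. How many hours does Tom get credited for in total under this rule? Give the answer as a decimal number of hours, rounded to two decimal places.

Wed: 7:12 AM–5:00 PM = 9 h 48 min → rounds to 9 h 45 min
Thu: 6:34 AM–4:32 PM = 9 h 58 min → rounds to 10 h 0 min
Fri: 5:18 AM–4:24 PM = 11 h 6 min − 30 min = 10 h 36 min → rounds to 10 h 30 min
Total credited: 30 h 15 min.

30.25 hours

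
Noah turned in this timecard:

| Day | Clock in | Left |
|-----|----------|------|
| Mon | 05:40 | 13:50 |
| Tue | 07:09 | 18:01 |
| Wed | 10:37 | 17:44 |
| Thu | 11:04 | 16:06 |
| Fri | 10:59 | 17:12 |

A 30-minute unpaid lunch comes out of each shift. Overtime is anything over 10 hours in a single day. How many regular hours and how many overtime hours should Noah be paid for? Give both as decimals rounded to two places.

Regular 34.53 hours, overtime 0.37 hours

Mon: 05:40–13:50 = 8 h 10 min; less 30 min break → 7 h 40 min
Tue: 07:09–18:01 = 10 h 52 min; less 30 min break → 10 h 22 min
Wed: 10:37–17:44 = 7 h 7 min; less 30 min break → 6 h 37 min
Thu: 11:04–16:06 = 5 h 2 min; less 30 min break → 4 h 32 min
Fri: 10:59–17:12 = 6 h 13 min; less 30 min break → 5 h 43 min
Mon reg 7 h 40 min / OT 0 h 0 min; Tue reg 10 h 0 min / OT 0 h 22 min; Wed reg 6 h 37 min / OT 0 h 0 min; Thu reg 4 h 32 min / OT 0 h 0 min; Fri reg 5 h 43 min / OT 0 h 0 min.
Totals: regular 34 h 32 min, overtime 0 h 22 min.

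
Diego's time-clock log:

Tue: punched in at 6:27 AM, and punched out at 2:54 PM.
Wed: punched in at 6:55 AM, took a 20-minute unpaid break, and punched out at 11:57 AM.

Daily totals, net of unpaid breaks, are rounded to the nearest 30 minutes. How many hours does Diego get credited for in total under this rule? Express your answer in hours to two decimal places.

Tue: 6:27 AM–2:54 PM = 8 h 27 min → rounds to 8 h 30 min
Wed: 6:55 AM–11:57 AM = 5 h 2 min − 20 min = 4 h 42 min → rounds to 4 h 30 min
Total credited: 13 h 0 min.

13.00 hours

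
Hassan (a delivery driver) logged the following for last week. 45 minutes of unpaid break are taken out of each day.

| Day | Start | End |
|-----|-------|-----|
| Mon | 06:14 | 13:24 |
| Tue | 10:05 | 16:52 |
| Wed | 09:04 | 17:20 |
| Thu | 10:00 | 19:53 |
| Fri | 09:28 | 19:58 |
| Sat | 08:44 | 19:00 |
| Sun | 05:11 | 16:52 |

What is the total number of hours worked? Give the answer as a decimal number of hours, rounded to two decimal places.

59.30 hours

Mon: 06:14–13:24 = 7 h 10 min; less 45 min break → 6 h 25 min
Tue: 10:05–16:52 = 6 h 47 min; less 45 min break → 6 h 2 min
Wed: 09:04–17:20 = 8 h 16 min; less 45 min break → 7 h 31 min
Thu: 10:00–19:53 = 9 h 53 min; less 45 min break → 9 h 8 min
Fri: 09:28–19:58 = 10 h 30 min; less 45 min break → 9 h 45 min
Sat: 08:44–19:00 = 10 h 16 min; less 45 min break → 9 h 31 min
Sun: 05:11–16:52 = 11 h 41 min; less 45 min break → 10 h 56 min
Total: 6 h 25 min + 6 h 2 min + 7 h 31 min + 9 h 8 min + 9 h 45 min + 9 h 31 min + 10 h 56 min = 59 h 18 min.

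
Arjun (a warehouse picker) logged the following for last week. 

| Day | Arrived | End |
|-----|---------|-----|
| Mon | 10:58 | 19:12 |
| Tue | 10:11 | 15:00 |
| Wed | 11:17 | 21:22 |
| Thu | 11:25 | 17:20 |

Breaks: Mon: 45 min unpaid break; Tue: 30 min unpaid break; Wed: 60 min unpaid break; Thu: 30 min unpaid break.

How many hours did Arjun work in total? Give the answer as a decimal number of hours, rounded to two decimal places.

Mon: 10:58–19:12 = 8 h 14 min; less 45 min break → 7 h 29 min
Tue: 10:11–15:00 = 4 h 49 min; less 30 min break → 4 h 19 min
Wed: 11:17–21:22 = 10 h 5 min; less 60 min break → 9 h 5 min
Thu: 11:25–17:20 = 5 h 55 min; less 30 min break → 5 h 25 min
Total: 7 h 29 min + 4 h 19 min + 9 h 5 min + 5 h 25 min = 26 h 18 min.

26.30 hours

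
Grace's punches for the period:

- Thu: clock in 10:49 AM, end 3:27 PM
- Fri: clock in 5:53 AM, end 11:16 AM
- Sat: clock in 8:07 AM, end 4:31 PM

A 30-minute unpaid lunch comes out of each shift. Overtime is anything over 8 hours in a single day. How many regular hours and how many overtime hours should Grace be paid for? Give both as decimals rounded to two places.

Thu: 10:49 AM–3:27 PM = 4 h 38 min; less 30 min break → 4 h 8 min
Fri: 5:53 AM–11:16 AM = 5 h 23 min; less 30 min break → 4 h 53 min
Sat: 8:07 AM–4:31 PM = 8 h 24 min; less 30 min break → 7 h 54 min
Thu reg 4 h 8 min / OT 0 h 0 min; Fri reg 4 h 53 min / OT 0 h 0 min; Sat reg 7 h 54 min / OT 0 h 0 min.
Totals: regular 16 h 55 min, overtime 0 h 0 min.

Regular 16.92 hours, overtime 0.00 hours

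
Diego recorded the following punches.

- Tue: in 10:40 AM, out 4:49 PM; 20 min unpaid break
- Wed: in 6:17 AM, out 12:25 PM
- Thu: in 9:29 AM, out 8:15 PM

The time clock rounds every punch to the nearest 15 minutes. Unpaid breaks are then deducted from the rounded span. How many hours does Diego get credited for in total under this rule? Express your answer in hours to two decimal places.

Tue: in 10:40 AM→10:45 AM, out 4:49 PM→4:45 PM; 6 h 0 min − 20 min = 5 h 40 min
Wed: in 6:17 AM→6:15 AM, out 12:25 PM→12:30 PM; 6 h 15 min
Thu: in 9:29 AM→9:30 AM, out 8:15 PM→8:15 PM; 10 h 45 min
Total credited: 22 h 40 min.

22.67 hours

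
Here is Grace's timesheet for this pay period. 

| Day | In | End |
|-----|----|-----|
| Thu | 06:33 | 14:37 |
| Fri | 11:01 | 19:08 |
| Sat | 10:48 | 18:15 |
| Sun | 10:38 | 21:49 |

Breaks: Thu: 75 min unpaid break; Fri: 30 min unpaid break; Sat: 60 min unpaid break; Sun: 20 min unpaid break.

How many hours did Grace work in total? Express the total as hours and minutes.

Thu: 06:33–14:37 = 8 h 4 min; less 75 min break → 6 h 49 min
Fri: 11:01–19:08 = 8 h 7 min; less 30 min break → 7 h 37 min
Sat: 10:48–18:15 = 7 h 27 min; less 60 min break → 6 h 27 min
Sun: 10:38–21:49 = 11 h 11 min; less 20 min break → 10 h 51 min
Total: 6 h 49 min + 7 h 37 min + 6 h 27 min + 10 h 51 min = 31 h 44 min.

31 h 44 min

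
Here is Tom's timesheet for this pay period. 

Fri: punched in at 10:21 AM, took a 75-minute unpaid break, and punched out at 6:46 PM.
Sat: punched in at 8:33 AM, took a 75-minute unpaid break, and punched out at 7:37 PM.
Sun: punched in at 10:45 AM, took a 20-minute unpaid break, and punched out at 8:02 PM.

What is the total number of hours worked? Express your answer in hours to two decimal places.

Fri: 10:21 AM–6:46 PM = 8 h 25 min; less 75 min break → 7 h 10 min
Sat: 8:33 AM–7:37 PM = 11 h 4 min; less 75 min break → 9 h 49 min
Sun: 10:45 AM–8:02 PM = 9 h 17 min; less 20 min break → 8 h 57 min
Total: 7 h 10 min + 9 h 49 min + 8 h 57 min = 25 h 56 min.

25.93 hours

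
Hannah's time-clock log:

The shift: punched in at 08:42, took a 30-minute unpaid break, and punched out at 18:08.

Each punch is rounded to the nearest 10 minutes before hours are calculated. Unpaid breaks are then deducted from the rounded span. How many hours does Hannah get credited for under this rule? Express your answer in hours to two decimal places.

9.00 hours

The shift: in 08:42→08:40, out 18:08→18:10; 9 h 30 min − 30 min = 9 h 0 min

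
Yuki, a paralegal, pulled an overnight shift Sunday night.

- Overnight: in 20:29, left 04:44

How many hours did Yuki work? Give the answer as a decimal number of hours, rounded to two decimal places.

8.25 hours

Overnight: 20:29 → midnight = 3 h 31 min; midnight → 04:44 = 4 h 44 min; span 8 h 15 min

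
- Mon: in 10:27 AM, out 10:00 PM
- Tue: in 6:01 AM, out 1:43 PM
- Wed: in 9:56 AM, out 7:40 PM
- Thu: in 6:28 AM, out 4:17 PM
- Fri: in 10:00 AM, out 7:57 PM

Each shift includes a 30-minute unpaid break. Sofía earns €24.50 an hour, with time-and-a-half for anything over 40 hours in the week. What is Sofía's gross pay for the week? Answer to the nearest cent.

Mon: 10:27 AM–10:00 PM = 11 h 33 min; less 30 min break → 11 h 3 min
Tue: 6:01 AM–1:43 PM = 7 h 42 min; less 30 min break → 7 h 12 min
Wed: 9:56 AM–7:40 PM = 9 h 44 min; less 30 min break → 9 h 14 min
Thu: 6:28 AM–4:17 PM = 9 h 49 min; less 30 min break → 9 h 19 min
Fri: 10:00 AM–7:57 PM = 9 h 57 min; less 30 min break → 9 h 27 min
Total worked: 46 h 15 min = 2775 min.
Regular 40 h 0 min = 2400 min at €24.50/h; overtime 6 h 15 min = 375 min at €36.75/h.
Pay = (2400 × €24.50 + 375 × €36.75) ÷ 60 = €1209.69.

€1209.69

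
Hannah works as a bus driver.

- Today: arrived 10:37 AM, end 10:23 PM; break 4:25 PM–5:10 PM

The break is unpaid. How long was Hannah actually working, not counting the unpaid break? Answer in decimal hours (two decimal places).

11.02 hours

Today: 10:37 AM–10:23 PM = 11 h 46 min; less 45 min break → 11 h 1 min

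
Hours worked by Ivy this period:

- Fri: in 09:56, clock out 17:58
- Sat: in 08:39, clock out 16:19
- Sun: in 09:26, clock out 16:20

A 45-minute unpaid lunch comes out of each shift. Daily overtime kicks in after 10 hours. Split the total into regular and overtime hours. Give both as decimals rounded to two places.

Regular 20.35 hours, overtime 0.00 hours

Fri: 09:56–17:58 = 8 h 2 min; less 45 min break → 7 h 17 min
Sat: 08:39–16:19 = 7 h 40 min; less 45 min break → 6 h 55 min
Sun: 09:26–16:20 = 6 h 54 min; less 45 min break → 6 h 9 min
Fri reg 7 h 17 min / OT 0 h 0 min; Sat reg 6 h 55 min / OT 0 h 0 min; Sun reg 6 h 9 min / OT 0 h 0 min.
Totals: regular 20 h 21 min, overtime 0 h 0 min.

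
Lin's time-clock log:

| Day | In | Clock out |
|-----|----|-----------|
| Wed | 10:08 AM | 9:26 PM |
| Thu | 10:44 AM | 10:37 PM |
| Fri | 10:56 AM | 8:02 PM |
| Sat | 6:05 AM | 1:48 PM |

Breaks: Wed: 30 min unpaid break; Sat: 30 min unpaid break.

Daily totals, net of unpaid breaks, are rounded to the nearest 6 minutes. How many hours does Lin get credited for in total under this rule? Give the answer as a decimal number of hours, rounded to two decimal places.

39.00 hours

Wed: 10:08 AM–9:26 PM = 11 h 18 min − 30 min = 10 h 48 min → rounds to 10 h 48 min
Thu: 10:44 AM–10:37 PM = 11 h 53 min → rounds to 11 h 54 min
Fri: 10:56 AM–8:02 PM = 9 h 6 min → rounds to 9 h 6 min
Sat: 6:05 AM–1:48 PM = 7 h 43 min − 30 min = 7 h 13 min → rounds to 7 h 12 min
Total credited: 39 h 0 min.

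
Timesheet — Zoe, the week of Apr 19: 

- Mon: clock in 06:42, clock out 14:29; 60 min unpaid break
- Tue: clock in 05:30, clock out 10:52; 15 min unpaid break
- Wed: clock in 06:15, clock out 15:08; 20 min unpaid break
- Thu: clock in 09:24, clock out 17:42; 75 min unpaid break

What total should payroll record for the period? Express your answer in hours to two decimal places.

Mon: 06:42–14:29 = 7 h 47 min; less 60 min break → 6 h 47 min
Tue: 05:30–10:52 = 5 h 22 min; less 15 min break → 5 h 7 min
Wed: 06:15–15:08 = 8 h 53 min; less 20 min break → 8 h 33 min
Thu: 09:24–17:42 = 8 h 18 min; less 75 min break → 7 h 3 min
Total: 6 h 47 min + 5 h 7 min + 8 h 33 min + 7 h 3 min = 27 h 30 min.

27.50 hours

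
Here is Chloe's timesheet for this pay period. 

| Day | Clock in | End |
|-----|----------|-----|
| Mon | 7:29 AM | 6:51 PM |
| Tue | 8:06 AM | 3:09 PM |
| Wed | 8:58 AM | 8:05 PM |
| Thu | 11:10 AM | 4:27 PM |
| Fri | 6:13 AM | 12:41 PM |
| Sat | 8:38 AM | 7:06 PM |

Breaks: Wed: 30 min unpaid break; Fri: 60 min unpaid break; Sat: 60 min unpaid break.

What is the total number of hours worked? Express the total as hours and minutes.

49 h 15 min

Mon: 7:29 AM–6:51 PM = 11 h 22 min
Tue: 8:06 AM–3:09 PM = 7 h 3 min
Wed: 8:58 AM–8:05 PM = 11 h 7 min; less 30 min break → 10 h 37 min
Thu: 11:10 AM–4:27 PM = 5 h 17 min
Fri: 6:13 AM–12:41 PM = 6 h 28 min; less 60 min break → 5 h 28 min
Sat: 8:38 AM–7:06 PM = 10 h 28 min; less 60 min break → 9 h 28 min
Total: 11 h 22 min + 7 h 3 min + 10 h 37 min + 5 h 17 min + 5 h 28 min + 9 h 28 min = 49 h 15 min.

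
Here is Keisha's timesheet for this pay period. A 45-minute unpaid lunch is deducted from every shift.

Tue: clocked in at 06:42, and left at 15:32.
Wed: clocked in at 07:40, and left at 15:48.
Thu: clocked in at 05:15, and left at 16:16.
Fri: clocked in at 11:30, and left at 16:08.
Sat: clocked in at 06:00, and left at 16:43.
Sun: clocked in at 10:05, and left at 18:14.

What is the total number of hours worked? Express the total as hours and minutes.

Tue: 06:42–15:32 = 8 h 50 min; less 45 min break → 8 h 5 min
Wed: 07:40–15:48 = 8 h 8 min; less 45 min break → 7 h 23 min
Thu: 05:15–16:16 = 11 h 1 min; less 45 min break → 10 h 16 min
Fri: 11:30–16:08 = 4 h 38 min; less 45 min break → 3 h 53 min
Sat: 06:00–16:43 = 10 h 43 min; less 45 min break → 9 h 58 min
Sun: 10:05–18:14 = 8 h 9 min; less 45 min break → 7 h 24 min
Total: 8 h 5 min + 7 h 23 min + 10 h 16 min + 3 h 53 min + 9 h 58 min + 7 h 24 min = 46 h 59 min.

46 h 59 min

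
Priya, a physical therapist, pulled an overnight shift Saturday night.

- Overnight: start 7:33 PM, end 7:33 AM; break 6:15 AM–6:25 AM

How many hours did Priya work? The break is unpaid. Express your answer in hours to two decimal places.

11.83 hours

Overnight: 7:33 PM → midnight = 4 h 27 min; midnight → 7:33 AM = 7 h 33 min; span 12 h 0 min; less 10 min break → 11 h 50 min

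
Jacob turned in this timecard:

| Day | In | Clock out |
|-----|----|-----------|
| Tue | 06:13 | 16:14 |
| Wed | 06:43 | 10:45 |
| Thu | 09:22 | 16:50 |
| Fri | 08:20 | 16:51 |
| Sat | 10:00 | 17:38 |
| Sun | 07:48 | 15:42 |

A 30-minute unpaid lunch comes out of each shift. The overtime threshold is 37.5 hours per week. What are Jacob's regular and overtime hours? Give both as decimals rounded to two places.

Regular 37.50 hours, overtime 5.07 hours

Tue: 06:13–16:14 = 10 h 1 min; less 30 min break → 9 h 31 min
Wed: 06:43–10:45 = 4 h 2 min; less 30 min break → 3 h 32 min
Thu: 09:22–16:50 = 7 h 28 min; less 30 min break → 6 h 58 min
Fri: 08:20–16:51 = 8 h 31 min; less 30 min break → 8 h 1 min
Sat: 10:00–17:38 = 7 h 38 min; less 30 min break → 7 h 8 min
Sun: 07:48–15:42 = 7 h 54 min; less 30 min break → 7 h 24 min
Total worked: 42 h 34 min = 42.57 h.
Threshold 37.5 h → overtime 5 h 4 min, regular 37 h 30 min.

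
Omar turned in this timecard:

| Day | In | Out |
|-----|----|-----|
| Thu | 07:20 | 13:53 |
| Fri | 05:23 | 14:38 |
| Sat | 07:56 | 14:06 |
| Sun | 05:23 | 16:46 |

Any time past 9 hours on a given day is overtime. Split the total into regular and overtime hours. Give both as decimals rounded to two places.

Regular 30.72 hours, overtime 2.63 hours

Thu: 07:20–13:53 = 6 h 33 min
Fri: 05:23–14:38 = 9 h 15 min
Sat: 07:56–14:06 = 6 h 10 min
Sun: 05:23–16:46 = 11 h 23 min
Thu reg 6 h 33 min / OT 0 h 0 min; Fri reg 9 h 0 min / OT 0 h 15 min; Sat reg 6 h 10 min / OT 0 h 0 min; Sun reg 9 h 0 min / OT 2 h 23 min.
Totals: regular 30 h 43 min, overtime 2 h 38 min.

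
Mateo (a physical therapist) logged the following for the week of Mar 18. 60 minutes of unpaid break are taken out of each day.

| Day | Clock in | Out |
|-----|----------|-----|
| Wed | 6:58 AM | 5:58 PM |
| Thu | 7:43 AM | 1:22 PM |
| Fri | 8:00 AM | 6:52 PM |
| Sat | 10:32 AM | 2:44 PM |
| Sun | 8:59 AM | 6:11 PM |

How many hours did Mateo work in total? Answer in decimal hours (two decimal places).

Wed: 6:58 AM–5:58 PM = 11 h 0 min; less 60 min break → 10 h 0 min
Thu: 7:43 AM–1:22 PM = 5 h 39 min; less 60 min break → 4 h 39 min
Fri: 8:00 AM–6:52 PM = 10 h 52 min; less 60 min break → 9 h 52 min
Sat: 10:32 AM–2:44 PM = 4 h 12 min; less 60 min break → 3 h 12 min
Sun: 8:59 AM–6:11 PM = 9 h 12 min; less 60 min break → 8 h 12 min
Total: 10 h 0 min + 4 h 39 min + 9 h 52 min + 3 h 12 min + 8 h 12 min = 35 h 55 min.

35.92 hours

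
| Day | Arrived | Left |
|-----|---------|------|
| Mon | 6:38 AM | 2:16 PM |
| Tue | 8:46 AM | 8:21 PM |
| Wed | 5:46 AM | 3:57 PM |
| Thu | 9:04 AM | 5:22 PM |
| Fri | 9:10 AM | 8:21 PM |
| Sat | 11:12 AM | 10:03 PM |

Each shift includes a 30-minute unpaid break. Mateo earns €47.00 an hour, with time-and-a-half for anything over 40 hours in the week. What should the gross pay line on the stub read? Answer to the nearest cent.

€3059.70

Mon: 6:38 AM–2:16 PM = 7 h 38 min; less 30 min break → 7 h 8 min
Tue: 8:46 AM–8:21 PM = 11 h 35 min; less 30 min break → 11 h 5 min
Wed: 5:46 AM–3:57 PM = 10 h 11 min; less 30 min break → 9 h 41 min
Thu: 9:04 AM–5:22 PM = 8 h 18 min; less 30 min break → 7 h 48 min
Fri: 9:10 AM–8:21 PM = 11 h 11 min; less 30 min break → 10 h 41 min
Sat: 11:12 AM–10:03 PM = 10 h 51 min; less 30 min break → 10 h 21 min
Total worked: 56 h 44 min = 3404 min.
Regular 40 h 0 min = 2400 min at €47.00/h; overtime 16 h 44 min = 1004 min at €70.50/h.
Pay = (2400 × €47.00 + 1004 × €70.50) ÷ 60 = €3059.70.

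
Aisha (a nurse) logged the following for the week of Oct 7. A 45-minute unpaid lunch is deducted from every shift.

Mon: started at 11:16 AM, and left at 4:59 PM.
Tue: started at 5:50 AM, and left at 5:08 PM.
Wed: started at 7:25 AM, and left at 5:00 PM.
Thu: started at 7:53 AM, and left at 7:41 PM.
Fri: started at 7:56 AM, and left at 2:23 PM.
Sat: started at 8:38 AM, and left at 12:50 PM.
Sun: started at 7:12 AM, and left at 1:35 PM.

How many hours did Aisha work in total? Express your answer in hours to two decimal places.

Mon: 11:16 AM–4:59 PM = 5 h 43 min; less 45 min break → 4 h 58 min
Tue: 5:50 AM–5:08 PM = 11 h 18 min; less 45 min break → 10 h 33 min
Wed: 7:25 AM–5:00 PM = 9 h 35 min; less 45 min break → 8 h 50 min
Thu: 7:53 AM–7:41 PM = 11 h 48 min; less 45 min break → 11 h 3 min
Fri: 7:56 AM–2:23 PM = 6 h 27 min; less 45 min break → 5 h 42 min
Sat: 8:38 AM–12:50 PM = 4 h 12 min; less 45 min break → 3 h 27 min
Sun: 7:12 AM–1:35 PM = 6 h 23 min; less 45 min break → 5 h 38 min
Total: 4 h 58 min + 10 h 33 min + 8 h 50 min + 11 h 3 min + 5 h 42 min + 3 h 27 min + 5 h 38 min = 50 h 11 min.

50.18 hours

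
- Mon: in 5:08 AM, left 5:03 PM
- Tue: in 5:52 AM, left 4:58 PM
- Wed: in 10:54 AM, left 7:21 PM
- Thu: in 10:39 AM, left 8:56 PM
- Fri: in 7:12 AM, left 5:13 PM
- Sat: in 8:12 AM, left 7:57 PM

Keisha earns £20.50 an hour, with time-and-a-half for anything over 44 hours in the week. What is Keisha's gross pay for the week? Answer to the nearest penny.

£1502.14

Mon: 5:08 AM–5:03 PM = 11 h 55 min
Tue: 5:52 AM–4:58 PM = 11 h 6 min
Wed: 10:54 AM–7:21 PM = 8 h 27 min
Thu: 10:39 AM–8:56 PM = 10 h 17 min
Fri: 7:12 AM–5:13 PM = 10 h 1 min
Sat: 8:12 AM–7:57 PM = 11 h 45 min
Total worked: 63 h 31 min = 3811 min.
Regular 44 h 0 min = 2640 min at £20.50/h; overtime 19 h 31 min = 1171 min at £30.75/h.
Pay = (2640 × £20.50 + 1171 × £30.75) ÷ 60 = £1502.14.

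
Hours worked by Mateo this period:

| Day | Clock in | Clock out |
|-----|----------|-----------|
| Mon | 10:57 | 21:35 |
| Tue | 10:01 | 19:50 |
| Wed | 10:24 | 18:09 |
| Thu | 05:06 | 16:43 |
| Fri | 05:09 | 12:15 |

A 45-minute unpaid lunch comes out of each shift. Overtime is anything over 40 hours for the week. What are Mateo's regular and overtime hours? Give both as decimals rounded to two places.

Mon: 10:57–21:35 = 10 h 38 min; less 45 min break → 9 h 53 min
Tue: 10:01–19:50 = 9 h 49 min; less 45 min break → 9 h 4 min
Wed: 10:24–18:09 = 7 h 45 min; less 45 min break → 7 h 0 min
Thu: 05:06–16:43 = 11 h 37 min; less 45 min break → 10 h 52 min
Fri: 05:09–12:15 = 7 h 6 min; less 45 min break → 6 h 21 min
Total worked: 43 h 10 min = 43.17 h.
Threshold 40 h → overtime 3 h 10 min, regular 40 h 0 min.

Regular 40.00 hours, overtime 3.17 hours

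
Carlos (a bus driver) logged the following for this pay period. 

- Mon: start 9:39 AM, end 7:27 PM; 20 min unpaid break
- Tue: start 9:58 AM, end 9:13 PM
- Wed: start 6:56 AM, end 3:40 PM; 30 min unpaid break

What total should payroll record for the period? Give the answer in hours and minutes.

Mon: 9:39 AM–7:27 PM = 9 h 48 min; less 20 min break → 9 h 28 min
Tue: 9:58 AM–9:13 PM = 11 h 15 min
Wed: 6:56 AM–3:40 PM = 8 h 44 min; less 30 min break → 8 h 14 min
Total: 9 h 28 min + 11 h 15 min + 8 h 14 min = 28 h 57 min.

28 h 57 min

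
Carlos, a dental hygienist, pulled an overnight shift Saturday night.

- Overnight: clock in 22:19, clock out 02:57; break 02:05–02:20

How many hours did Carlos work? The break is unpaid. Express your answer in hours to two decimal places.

4.38 hours

Overnight: 22:19 → midnight = 1 h 41 min; midnight → 02:57 = 2 h 57 min; span 4 h 38 min; less 15 min break → 4 h 23 min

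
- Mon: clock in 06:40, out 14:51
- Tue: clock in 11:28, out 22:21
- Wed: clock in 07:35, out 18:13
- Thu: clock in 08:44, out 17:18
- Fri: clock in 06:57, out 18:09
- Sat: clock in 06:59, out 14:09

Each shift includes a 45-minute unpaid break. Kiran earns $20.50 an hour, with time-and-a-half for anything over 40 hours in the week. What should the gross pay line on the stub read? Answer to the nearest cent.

Mon: 06:40–14:51 = 8 h 11 min; less 45 min break → 7 h 26 min
Tue: 11:28–22:21 = 10 h 53 min; less 45 min break → 10 h 8 min
Wed: 07:35–18:13 = 10 h 38 min; less 45 min break → 9 h 53 min
Thu: 08:44–17:18 = 8 h 34 min; less 45 min break → 7 h 49 min
Fri: 06:57–18:09 = 11 h 12 min; less 45 min break → 10 h 27 min
Sat: 06:59–14:09 = 7 h 10 min; less 45 min break → 6 h 25 min
Total worked: 52 h 8 min = 3128 min.
Regular 40 h 0 min = 2400 min at $20.50/h; overtime 12 h 8 min = 728 min at $30.75/h.
Pay = (2400 × $20.50 + 728 × $30.75) ÷ 60 = $1193.10.

$1193.10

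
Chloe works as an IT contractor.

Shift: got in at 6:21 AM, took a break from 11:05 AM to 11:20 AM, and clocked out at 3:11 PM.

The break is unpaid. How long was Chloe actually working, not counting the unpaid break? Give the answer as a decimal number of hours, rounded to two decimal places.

Shift: 6:21 AM–3:11 PM = 8 h 50 min; less 15 min break → 8 h 35 min

8.58 hours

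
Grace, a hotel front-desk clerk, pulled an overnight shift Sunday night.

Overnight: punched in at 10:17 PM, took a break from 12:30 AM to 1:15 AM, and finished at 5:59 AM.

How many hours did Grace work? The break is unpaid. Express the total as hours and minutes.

Overnight: 10:17 PM → midnight = 1 h 43 min; midnight → 5:59 AM = 5 h 59 min; span 7 h 42 min; less 45 min break → 6 h 57 min

6 h 57 min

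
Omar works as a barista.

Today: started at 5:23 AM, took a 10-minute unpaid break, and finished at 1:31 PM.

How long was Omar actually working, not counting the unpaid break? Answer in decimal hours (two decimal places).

7.97 hours

Today: 5:23 AM–1:31 PM = 8 h 8 min; less 10 min break → 7 h 58 min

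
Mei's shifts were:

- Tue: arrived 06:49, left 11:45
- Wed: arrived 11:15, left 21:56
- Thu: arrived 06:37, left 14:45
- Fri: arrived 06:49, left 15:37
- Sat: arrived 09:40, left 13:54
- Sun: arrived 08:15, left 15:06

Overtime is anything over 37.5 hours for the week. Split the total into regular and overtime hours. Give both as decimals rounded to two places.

Tue: 06:49–11:45 = 4 h 56 min
Wed: 11:15–21:56 = 10 h 41 min
Thu: 06:37–14:45 = 8 h 8 min
Fri: 06:49–15:37 = 8 h 48 min
Sat: 09:40–13:54 = 4 h 14 min
Sun: 08:15–15:06 = 6 h 51 min
Total worked: 43 h 38 min = 43.63 h.
Threshold 37.5 h → overtime 6 h 8 min, regular 37 h 30 min.

Regular 37.50 hours, overtime 6.13 hours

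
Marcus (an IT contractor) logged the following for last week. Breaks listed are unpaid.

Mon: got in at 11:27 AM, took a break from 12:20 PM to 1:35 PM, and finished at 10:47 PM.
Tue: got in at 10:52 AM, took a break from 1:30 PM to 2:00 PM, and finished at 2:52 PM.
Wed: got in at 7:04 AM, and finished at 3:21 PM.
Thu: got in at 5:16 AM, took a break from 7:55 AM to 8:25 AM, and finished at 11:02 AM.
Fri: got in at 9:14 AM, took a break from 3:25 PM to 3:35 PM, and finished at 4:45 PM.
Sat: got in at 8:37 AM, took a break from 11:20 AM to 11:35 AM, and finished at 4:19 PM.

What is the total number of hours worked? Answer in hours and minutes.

Mon: 11:27 AM–10:47 PM = 11 h 20 min; less 75 min break → 10 h 5 min
Tue: 10:52 AM–2:52 PM = 4 h 0 min; less 30 min break → 3 h 30 min
Wed: 7:04 AM–3:21 PM = 8 h 17 min
Thu: 5:16 AM–11:02 AM = 5 h 46 min; less 30 min break → 5 h 16 min
Fri: 9:14 AM–4:45 PM = 7 h 31 min; less 10 min break → 7 h 21 min
Sat: 8:37 AM–4:19 PM = 7 h 42 min; less 15 min break → 7 h 27 min
Total: 10 h 5 min + 3 h 30 min + 8 h 17 min + 5 h 16 min + 7 h 21 min + 7 h 27 min = 41 h 56 min.

41 h 56 min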